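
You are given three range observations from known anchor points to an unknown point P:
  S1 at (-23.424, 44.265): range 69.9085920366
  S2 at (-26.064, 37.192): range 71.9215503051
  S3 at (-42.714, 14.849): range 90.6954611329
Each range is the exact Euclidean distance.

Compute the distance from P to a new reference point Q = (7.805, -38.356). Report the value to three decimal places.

82.241

eq1: (x + 23.424)² + (y − 44.265)² = 69.9085920366²
eq2: (x + 26.064)² + (y − 37.192)² = 71.9215503051²
eq3: (x + 42.714)² + (y − 14.849)² = 90.6954611329²
eq2−eq3, eq2−eq1 (x²,y² cancel):
  -33.300·x − 44.686·y = -3070.555635
  5.280·x + 14.146·y = 730.995199
det = -33.300·14.146 − -44.686·5.280 = -235.119720
x = (-3070.555635·14.146 − -44.686·730.995199) / -235.119720 = 45.809975
y = (-33.300·730.995199 − -3070.555635·5.280) / -235.119720 = 34.576455
|P − Q| = √((45.809975 − 7.805)² + (34.576455 − -38.356)²) = 82.240629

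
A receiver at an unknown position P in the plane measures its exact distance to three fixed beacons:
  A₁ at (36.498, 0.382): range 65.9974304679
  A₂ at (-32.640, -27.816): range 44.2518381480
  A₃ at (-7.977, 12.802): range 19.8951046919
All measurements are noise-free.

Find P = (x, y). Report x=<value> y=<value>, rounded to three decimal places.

x=-27.589 y=16.147

eq1: (x − 36.498)² + (y − 0.382)² = 65.9974304679²
eq2: (x + 32.640)² + (y + 27.816)² = 44.2518381480²
eq3: (x + 7.977)² + (y − 12.802)² = 19.8951046919²
eq1−eq2, eq1−eq3 (x²,y² cancel):
  -138.276·x − 56.396·y = 2904.285177
  -88.950·x + 24.840·y = 2855.119443
det = -138.276·24.840 − -56.396·-88.950 = -8451.200040
x = (2904.285177·24.840 − -56.396·2855.119443) / -8451.200040 = -27.588953
y = (-138.276·2855.119443 − 2904.285177·-88.950) / -8451.200040 = 16.146622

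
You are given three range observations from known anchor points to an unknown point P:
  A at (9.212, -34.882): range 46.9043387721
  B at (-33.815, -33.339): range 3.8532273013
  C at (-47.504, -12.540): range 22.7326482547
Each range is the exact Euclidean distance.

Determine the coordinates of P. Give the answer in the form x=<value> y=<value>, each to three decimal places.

x=-37.656 y=-33.029

eq1: (x − 9.212)² + (y + 34.882)² = 46.9043387721²
eq2: (x + 33.815)² + (y + 33.339)² = 3.8532273013²
eq3: (x + 47.504)² + (y + 12.540)² = 22.7326482547²
eq1−eq2, eq1−eq3 (x²,y² cancel):
  -86.054·x + 3.086·y = 3138.497913
  -113.432·x + 44.684·y = 2795.510447
det = -86.054·44.684 − 3.086·-113.432 = -3495.185784
x = (3138.497913·44.684 − 3.086·2795.510447) / -3495.185784 = -37.655708
y = (-86.054·2795.510447 − 3138.497913·-113.432) / -3495.185784 = -33.028642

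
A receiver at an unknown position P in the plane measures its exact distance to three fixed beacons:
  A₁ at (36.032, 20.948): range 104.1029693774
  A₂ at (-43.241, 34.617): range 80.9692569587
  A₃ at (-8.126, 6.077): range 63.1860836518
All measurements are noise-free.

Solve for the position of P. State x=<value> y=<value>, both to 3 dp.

eq1: (x − 36.032)² + (y − 20.948)² = 104.1029693774²
eq2: (x + 43.241)² + (y − 34.617)² = 80.9692569587²
eq3: (x + 8.126)² + (y − 6.077)² = 63.1860836518²
eq3−eq1, eq3−eq2 (x²,y² cancel):
  88.316·x + 29.742·y = -5210.785143
  -70.230·x + 57.080·y = 401.619560
det = 88.316·57.080 − 29.742·-70.230 = 7129.857940
x = (-5210.785143·57.080 − 29.742·401.619560) / 7129.857940 = -43.391690
y = (88.316·401.619560 − -5210.785143·-70.230) / 7129.857940 = -46.352117

x=-43.392 y=-46.352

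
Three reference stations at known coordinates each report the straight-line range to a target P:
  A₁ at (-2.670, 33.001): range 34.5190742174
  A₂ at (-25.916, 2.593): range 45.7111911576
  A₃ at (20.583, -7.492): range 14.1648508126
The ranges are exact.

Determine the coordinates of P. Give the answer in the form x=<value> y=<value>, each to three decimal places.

x=19.616 y=6.640

eq1: (x + 2.670)² + (y − 33.001)² = 34.5190742174²
eq2: (x + 25.916)² + (y − 2.593)² = 45.7111911576²
eq3: (x − 20.583)² + (y + 7.492)² = 14.1648508126²
eq3−eq1, eq3−eq2 (x²,y² cancel):
  -46.506·x + 80.986·y = -374.518538
  -92.998·x + 20.170·y = -1690.297247
det = -46.506·20.170 − 80.986·-92.998 = 6593.510008
x = (-374.518538·20.170 − 80.986·-1690.297247) / 6593.510008 = 19.615709
y = (-46.506·-1690.297247 − -374.518538·-92.998) / 6593.510008 = 6.639785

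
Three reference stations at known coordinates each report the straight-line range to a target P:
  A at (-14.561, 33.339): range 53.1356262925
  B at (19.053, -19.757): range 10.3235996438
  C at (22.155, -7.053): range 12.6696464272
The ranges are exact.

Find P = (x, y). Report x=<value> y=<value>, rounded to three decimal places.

eq1: (x + 14.561)² + (y − 33.339)² = 53.1356262925²
eq2: (x − 19.053)² + (y + 19.757)² = 10.3235996438²
eq3: (x − 22.155)² + (y + 7.053)² = 12.6696464272²
eq2−eq3, eq2−eq1 (x²,y² cancel):
  6.204·x + 25.408·y = -266.710255
  -67.228·x + 106.192·y = -2146.662288
det = 6.204·106.192 − 25.408·-67.228 = 2366.944192
x = (-266.710255·106.192 − 25.408·-2146.662288) / 2366.944192 = 11.077532
y = (6.204·-2146.662288 − -266.710255·-67.228) / 2366.944192 = -13.201955

x=11.078 y=-13.202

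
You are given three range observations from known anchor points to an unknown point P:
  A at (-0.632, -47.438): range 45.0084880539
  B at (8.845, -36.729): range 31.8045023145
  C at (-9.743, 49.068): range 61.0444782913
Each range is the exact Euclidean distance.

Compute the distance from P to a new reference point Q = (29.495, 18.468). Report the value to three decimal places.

eq1: (x + 0.632)² + (y + 47.438)² = 45.0084880539²
eq2: (x − 8.845)² + (y + 36.729)² = 31.8045023145²
eq3: (x + 9.743)² + (y − 49.068)² = 61.0444782913²
eq3−eq1, eq3−eq2 (x²,y² cancel):
  18.222·x − 193.012·y = 1448.832928
  37.176·x − 171.594·y = 1639.560755
det = 18.222·-171.594 − -193.012·37.176 = 4048.628244
x = (1448.832928·-171.594 − -193.012·1639.560755) / 4048.628244 = 16.757247
y = (18.222·1639.560755 − 1448.832928·37.176) / 4048.628244 = -5.924411
|P − Q| = √((16.757247 − 29.495)² + (-5.924411 − 18.468)²) = 27.517995

27.518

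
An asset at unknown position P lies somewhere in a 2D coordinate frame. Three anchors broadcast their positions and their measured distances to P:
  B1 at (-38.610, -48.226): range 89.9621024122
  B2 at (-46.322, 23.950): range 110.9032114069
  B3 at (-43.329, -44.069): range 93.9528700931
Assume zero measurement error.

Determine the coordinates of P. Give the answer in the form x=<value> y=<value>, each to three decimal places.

eq1: (x + 38.610)² + (y + 48.226)² = 89.9621024122²
eq2: (x + 46.322)² + (y − 23.950)² = 110.9032114069²
eq3: (x + 43.329)² + (y + 44.069)² = 93.9528700931²
eq2−eq1, eq2−eq3 (x²,y² cancel):
  15.424·x − 144.352·y = 5303.491422
  5.986·x − 136.038·y = 4572.529320
det = 15.424·-136.038 − -144.352·5.986 = -1234.159040
x = (5303.491422·-136.038 − -144.352·4572.529320) / -1234.159040 = 49.768799
y = (15.424·4572.529320 − 5303.491422·5.986) / -1234.159040 = -31.422200

x=49.769 y=-31.422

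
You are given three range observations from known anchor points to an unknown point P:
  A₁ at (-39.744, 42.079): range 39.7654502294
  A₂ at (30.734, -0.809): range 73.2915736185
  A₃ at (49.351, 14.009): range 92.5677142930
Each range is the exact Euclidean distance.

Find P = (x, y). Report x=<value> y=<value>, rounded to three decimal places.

eq1: (x + 39.744)² + (y − 42.079)² = 39.7654502294²
eq2: (x − 30.734)² + (y + 0.809)² = 73.2915736185²
eq3: (x − 49.351)² + (y − 14.009)² = 92.5677142930²
eq2−eq1, eq2−eq3 (x²,y² cancel):
  -140.956·x + 85.776·y = 6195.358272
  37.234·x + 29.636·y = -1510.586921
det = -140.956·29.636 − 85.776·37.234 = -7371.155600
x = (6195.358272·29.636 − 85.776·-1510.586921) / -7371.155600 = -42.486926
y = (-140.956·-1510.586921 − 6195.358272·37.234) / -7371.155600 = 2.408263

x=-42.487 y=2.408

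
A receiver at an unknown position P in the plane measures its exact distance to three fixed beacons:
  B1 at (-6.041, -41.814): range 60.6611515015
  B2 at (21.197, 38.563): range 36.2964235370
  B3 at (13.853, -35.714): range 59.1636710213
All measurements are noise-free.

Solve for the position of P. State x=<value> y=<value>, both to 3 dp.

eq1: (x + 6.041)² + (y + 41.814)² = 60.6611515015²
eq2: (x − 21.197)² + (y − 38.563)² = 36.2964235370²
eq3: (x − 13.853)² + (y + 35.714)² = 59.1636710213²
eq3−eq1, eq3−eq2 (x²,y² cancel):
  -39.788·x − 12.200·y = 138.073539
  14.688·x + 148.554·y = 2651.931980
det = -39.788·148.554 − -12.200·14.688 = -5731.472952
x = (138.073539·148.554 − -12.200·2651.931980) / -5731.472952 = -9.223623
y = (-39.788·2651.931980 − 138.073539·14.688) / -5731.472952 = 18.763605

x=-9.224 y=18.764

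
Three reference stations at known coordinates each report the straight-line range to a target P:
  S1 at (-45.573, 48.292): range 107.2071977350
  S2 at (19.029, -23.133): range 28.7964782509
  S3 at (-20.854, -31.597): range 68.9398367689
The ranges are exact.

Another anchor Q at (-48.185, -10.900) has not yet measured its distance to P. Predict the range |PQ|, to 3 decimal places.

92.735

eq1: (x + 45.573)² + (y − 48.292)² = 107.2071977350²
eq2: (x − 19.029)² + (y + 23.133)² = 28.7964782509²
eq3: (x + 20.854)² + (y + 31.597)² = 68.9398367689²
eq1−eq2, eq1−eq3 (x²,y² cancel):
  129.204·x − 142.850·y = 7152.369024
  49.438·x − 159.778·y = 3764.926284
det = 129.204·-159.778 − -142.850·49.438 = -13581.738412
x = (7152.369024·-159.778 − -142.850·3764.926284) / -13581.738412 = 44.543009
y = (129.204·3764.926284 − 7152.369024·49.438) / -13581.738412 = -9.781128
|P − Q| = √((44.543009 − -48.185)² + (-9.781128 − -10.900)²) = 92.734759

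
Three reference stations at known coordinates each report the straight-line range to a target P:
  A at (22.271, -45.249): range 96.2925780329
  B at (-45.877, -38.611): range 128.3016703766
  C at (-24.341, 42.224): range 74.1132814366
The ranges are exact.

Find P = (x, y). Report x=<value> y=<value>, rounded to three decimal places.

x=49.613 y=47.080

eq1: (x − 22.271)² + (y + 45.249)² = 96.2925780329²
eq2: (x + 45.877)² + (y + 38.611)² = 128.3016703766²
eq3: (x + 24.341)² + (y − 42.224)² = 74.1132814366²
eq2−eq1, eq2−eq3 (x²,y² cancel):
  136.296·x − 13.276·y = 6137.019029
  43.072·x + 161.670·y = 9748.382143
det = 136.296·161.670 − -13.276·43.072 = 22606.798192
x = (6137.019029·161.670 − -13.276·9748.382143) / 22606.798192 = 49.613014
y = (136.296·9748.382143 − 6137.019029·43.072) / 22606.798192 = 47.080166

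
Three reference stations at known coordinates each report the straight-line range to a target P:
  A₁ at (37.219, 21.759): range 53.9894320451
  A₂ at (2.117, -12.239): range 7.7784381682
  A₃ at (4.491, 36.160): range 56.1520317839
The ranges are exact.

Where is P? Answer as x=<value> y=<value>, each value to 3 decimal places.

x=2.963 y=-19.971

eq1: (x − 37.219)² + (y − 21.759)² = 53.9894320451²
eq2: (x − 2.117)² + (y + 12.239)² = 7.7784381682²
eq3: (x − 4.491)² + (y − 36.160)² = 56.1520317839²
eq3−eq1, eq3−eq2 (x²,y² cancel):
  65.456·x − 28.802·y = 769.185262
  -4.748·x − 96.798·y = 1919.106702
det = 65.456·-96.798 − -28.802·-4.748 = -6472.761784
x = (769.185262·-96.798 − -28.802·1919.106702) / -6472.761784 = 2.963416
y = (65.456·1919.106702 − 769.185262·-4.748) / -6472.761784 = -19.971249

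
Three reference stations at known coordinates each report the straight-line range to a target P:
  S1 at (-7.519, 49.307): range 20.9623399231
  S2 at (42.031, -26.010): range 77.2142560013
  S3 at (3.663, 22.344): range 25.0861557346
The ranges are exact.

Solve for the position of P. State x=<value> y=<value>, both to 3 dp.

x=13.110 y=45.583

eq1: (x + 7.519)² + (y − 49.307)² = 20.9623399231²
eq2: (x − 42.031)² + (y + 26.010)² = 77.2142560013²
eq3: (x − 3.663)² + (y − 22.344)² = 25.0861557346²
eq1−eq2, eq1−eq3 (x²,y² cancel):
  99.100·x − 150.634·y = -5567.212184
  22.364·x − 53.926·y = -2164.939219
det = 99.100·-53.926 − -150.634·22.364 = -1975.287824
x = (-5567.212184·-53.926 − -150.634·-2164.939219) / -1975.287824 = 13.109973
y = (99.100·-2164.939219 − -5567.212184·22.364) / -1975.287824 = 45.583404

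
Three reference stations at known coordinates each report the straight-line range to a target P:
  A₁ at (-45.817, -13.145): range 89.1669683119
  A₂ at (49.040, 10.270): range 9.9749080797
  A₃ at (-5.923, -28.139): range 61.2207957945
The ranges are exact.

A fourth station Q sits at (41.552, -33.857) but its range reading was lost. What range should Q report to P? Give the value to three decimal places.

eq1: (x + 45.817)² + (y + 13.145)² = 89.1669683119²
eq2: (x − 49.040)² + (y − 10.270)² = 9.9749080797²
eq3: (x + 5.923)² + (y + 28.139)² = 61.2207957945²
eq2−eq3, eq2−eq1 (x²,y² cancel):
  -109.926·x − 76.818·y = -5331.996297
  -189.714·x − 46.830·y = -8089.655433
det = -109.926·-46.830 − -76.818·-189.714 = -9425.615472
x = (-5331.996297·-46.830 − -76.818·-8089.655433) / -9425.615472 = 39.438673
y = (-109.926·-8089.655433 − -5331.996297·-189.714) / -9425.615472 = 12.974313
|P − Q| = √((39.438673 − 41.552)² + (12.974313 − -33.857)²) = 46.878972

46.879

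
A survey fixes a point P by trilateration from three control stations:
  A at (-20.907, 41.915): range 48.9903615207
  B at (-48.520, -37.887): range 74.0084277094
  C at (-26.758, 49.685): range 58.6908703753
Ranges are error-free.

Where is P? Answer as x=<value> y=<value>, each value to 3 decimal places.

eq1: (x + 20.907)² + (y − 41.915)² = 48.9903615207²
eq2: (x + 48.520)² + (y + 37.887)² = 74.0084277094²
eq3: (x + 26.758)² + (y − 49.685)² = 58.6908703753²
eq2−eq1, eq2−eq3 (x²,y² cancel):
  55.226·x + 159.604·y = 1481.546555
  43.524·x + 175.144·y = 1427.603727
det = 55.226·175.144 − 159.604·43.524 = 2725.898048
x = (1481.546555·175.144 − 159.604·1427.603727) / 2725.898048 = 11.604515
y = (55.226·1427.603727 − 1481.546555·43.524) / 2725.898048 = 5.267259

x=11.605 y=5.267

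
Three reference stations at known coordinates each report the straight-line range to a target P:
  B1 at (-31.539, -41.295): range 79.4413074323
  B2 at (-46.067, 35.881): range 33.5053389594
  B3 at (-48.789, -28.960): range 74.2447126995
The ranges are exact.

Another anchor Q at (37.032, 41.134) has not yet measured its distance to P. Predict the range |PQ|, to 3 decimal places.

49.875

eq1: (x + 31.539)² + (y + 41.295)² = 79.4413074323²
eq2: (x + 46.067)² + (y − 35.881)² = 33.5053389594²
eq3: (x + 48.789)² + (y + 28.960)² = 74.2447126995²
eq1−eq2, eq1−eq3 (x²,y² cancel):
  -29.056·x + 154.352·y = 5897.942692
  -34.500·x + 24.670·y = 1317.706538
det = -29.056·24.670 − 154.352·-34.500 = 4608.332480
x = (5897.942692·24.670 − 154.352·1317.706538) / 4608.332480 = -12.561679
y = (-29.056·1317.706538 − 5897.942692·-34.500) / 4608.332480 = 35.846316
|P − Q| = √((-12.561679 − 37.032)² + (35.846316 − 41.134)²) = 49.874769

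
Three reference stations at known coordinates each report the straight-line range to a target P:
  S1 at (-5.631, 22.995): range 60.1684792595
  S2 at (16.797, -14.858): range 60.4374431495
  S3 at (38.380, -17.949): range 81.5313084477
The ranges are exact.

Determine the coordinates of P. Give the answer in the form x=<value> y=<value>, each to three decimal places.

eq1: (x + 5.631)² + (y − 22.995)² = 60.1684792595²
eq2: (x − 16.797)² + (y + 14.858)² = 60.4374431495²
eq3: (x − 38.380)² + (y + 17.949)² = 81.5313084477²
eq1−eq2, eq1−eq3 (x²,y² cancel):
  44.856·x − 75.706·y = -90.017451
  88.022·x − 81.888·y = -1792.395546
det = 44.856·-81.888 − -75.706·88.022 = 2990.625404
x = (-90.017451·-81.888 − -75.706·-1792.395546) / 2990.625404 = -42.908667
y = (44.856·-1792.395546 − -90.017451·88.022) / 2990.625404 = -24.234456

x=-42.909 y=-24.234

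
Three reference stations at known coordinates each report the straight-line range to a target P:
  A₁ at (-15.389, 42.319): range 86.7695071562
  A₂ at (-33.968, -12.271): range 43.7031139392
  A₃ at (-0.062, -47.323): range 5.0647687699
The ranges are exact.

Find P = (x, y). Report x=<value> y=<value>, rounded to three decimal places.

x=-3.536 y=-43.637

eq1: (x + 15.389)² + (y − 42.319)² = 86.7695071562²
eq2: (x + 33.968)² + (y + 12.271)² = 43.7031139392²
eq3: (x + 0.062)² + (y + 47.323)² = 5.0647687699²
eq3−eq2, eq3−eq1 (x²,y² cancel):
  -67.812·x + 70.104·y = -2819.377993
  -30.654·x + 179.284·y = -7715.046580
det = -67.812·179.284 − 70.104·-30.654 = -10008.638592
x = (-2819.377993·179.284 − 70.104·-7715.046580) / -10008.638592 = -3.535572
y = (-67.812·-7715.046580 − -2819.377993·-30.654) / -10008.638592 = -43.637056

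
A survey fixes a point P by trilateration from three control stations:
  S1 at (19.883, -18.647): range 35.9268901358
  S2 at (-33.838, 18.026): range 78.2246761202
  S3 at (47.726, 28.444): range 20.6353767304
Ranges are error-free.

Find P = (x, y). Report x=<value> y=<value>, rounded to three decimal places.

x=43.766 y=8.192

eq1: (x − 19.883)² + (y + 18.647)² = 35.9268901358²
eq2: (x + 33.838)² + (y − 18.026)² = 78.2246761202²
eq3: (x − 47.726)² + (y − 28.444)² = 20.6353767304²
eq1−eq2, eq1−eq3 (x²,y² cancel):
  -107.442·x + 73.346·y = -4101.455897
  55.686·x + 94.182·y = 3208.710576
det = -107.442·94.182 − 73.346·55.686 = -14203.447800
x = (-4101.455897·94.182 − 73.346·3208.710576) / -14203.447800 = 43.766092
y = (-107.442·3208.710576 − -4101.455897·55.686) / -14203.447800 = 8.192138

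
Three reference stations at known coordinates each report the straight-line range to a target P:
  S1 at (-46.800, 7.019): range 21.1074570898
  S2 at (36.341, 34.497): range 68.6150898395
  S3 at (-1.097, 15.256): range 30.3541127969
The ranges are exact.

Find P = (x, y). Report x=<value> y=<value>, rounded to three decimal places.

eq1: (x + 46.800)² + (y − 7.019)² = 21.1074570898²
eq2: (x − 36.341)² + (y − 34.497)² = 68.6150898395²
eq3: (x + 1.097)² + (y − 15.256)² = 30.3541127969²
eq3−eq1, eq3−eq2 (x²,y² cancel):
  -91.406·x − 16.474·y = 2481.404835
  74.876·x + 38.482·y = -1509.896045
det = -91.406·38.482 − -16.474·74.876 = -2283.978468
x = (2481.404835·38.482 − -16.474·-1509.896045) / -2283.978468 = -30.917714
y = (-91.406·-1509.896045 − 2481.404835·74.876) / -2283.978468 = 20.921437

x=-30.918 y=20.921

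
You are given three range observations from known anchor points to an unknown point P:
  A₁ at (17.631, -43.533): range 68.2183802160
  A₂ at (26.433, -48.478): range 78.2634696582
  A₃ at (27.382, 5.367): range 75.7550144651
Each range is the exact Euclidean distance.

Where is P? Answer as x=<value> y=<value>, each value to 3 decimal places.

x=-45.088 y=-16.699

eq1: (x − 17.631)² + (y + 43.533)² = 68.2183802160²
eq2: (x − 26.433)² + (y + 48.478)² = 78.2634696582²
eq3: (x − 27.382)² + (y − 5.367)² = 75.7550144651²
eq2−eq3, eq2−eq1 (x²,y² cancel):
  1.898·x + 107.690·y = -1883.892894
  -17.604·x + 9.890·y = 628.577561
det = 1.898·9.890 − 107.690·-17.604 = 1914.545980
x = (-1883.892894·9.890 − 107.690·628.577561) / 1914.545980 = -45.088088
y = (1.898·628.577561 − -1883.892894·-17.604) / 1914.545980 = -16.699004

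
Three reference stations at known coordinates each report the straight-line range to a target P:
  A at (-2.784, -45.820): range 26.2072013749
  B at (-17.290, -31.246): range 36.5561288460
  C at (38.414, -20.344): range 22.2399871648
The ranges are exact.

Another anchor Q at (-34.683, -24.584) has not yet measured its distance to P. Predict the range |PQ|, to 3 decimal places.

eq1: (x + 2.784)² + (y + 45.820)² = 26.2072013749²
eq2: (x + 17.290)² + (y + 31.246)² = 36.5561288460²
eq3: (x − 38.414)² + (y + 20.344)² = 22.2399871648²
eq3−eq2, eq3−eq1 (x²,y² cancel):
  -111.408·x − 21.804·y = -1455.990643
  -82.396·x − 50.952·y = 25.508949
det = -111.408·-50.952 − -21.804·-82.396 = 3879.898032
x = (-1455.990643·-50.952 − -21.804·25.508949) / 3879.898032 = 19.263865
y = (-111.408·25.508949 − -1455.990643·-82.396) / 3879.898032 = -31.652818
|P − Q| = √((19.263865 − -34.683)² + (-31.652818 − -24.584)²) = 54.408018

54.408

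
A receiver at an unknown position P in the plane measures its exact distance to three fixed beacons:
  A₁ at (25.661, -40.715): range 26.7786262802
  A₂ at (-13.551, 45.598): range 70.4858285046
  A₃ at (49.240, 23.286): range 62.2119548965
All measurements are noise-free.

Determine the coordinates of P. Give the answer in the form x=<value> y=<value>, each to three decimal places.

eq1: (x − 25.661)² + (y + 40.715)² = 26.7786262802²
eq2: (x + 13.551)² + (y − 45.598)² = 70.4858285046²
eq3: (x − 49.240)² + (y − 23.286)² = 62.2119548965²
eq2−eq3, eq2−eq1 (x²,y² cancel):
  125.582·x − 44.624·y = 1801.932879
  78.424·x − 172.626·y = 4304.548136
det = 125.582·-172.626 − -44.624·78.424 = -18179.125756
x = (1801.932879·-172.626 − -44.624·4304.548136) / -18179.125756 = 6.544556
y = (125.582·4304.548136 − 1801.932879·78.424) / -18179.125756 = -21.962496

x=6.545 y=-21.962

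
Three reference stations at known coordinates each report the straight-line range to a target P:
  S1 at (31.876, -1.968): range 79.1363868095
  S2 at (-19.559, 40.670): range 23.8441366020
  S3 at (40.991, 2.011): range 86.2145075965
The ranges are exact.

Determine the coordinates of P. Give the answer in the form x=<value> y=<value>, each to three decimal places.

x=-40.685 y=29.614

eq1: (x − 31.876)² + (y + 1.968)² = 79.1363868095²
eq2: (x + 19.559)² + (y − 40.670)² = 23.8441366020²
eq3: (x − 40.991)² + (y − 2.011)² = 86.2145075965²
eq3−eq2, eq3−eq1 (x²,y² cancel):
  -121.100·x + 77.318·y = 7216.695649
  -18.230·x − 7.958·y = 506.019801
det = -121.100·-7.958 − 77.318·-18.230 = 2373.220940
x = (7216.695649·-7.958 − 77.318·506.019801) / 2373.220940 = -40.685172
y = (-121.100·506.019801 − 7216.695649·-18.230) / 2373.220940 = 29.614337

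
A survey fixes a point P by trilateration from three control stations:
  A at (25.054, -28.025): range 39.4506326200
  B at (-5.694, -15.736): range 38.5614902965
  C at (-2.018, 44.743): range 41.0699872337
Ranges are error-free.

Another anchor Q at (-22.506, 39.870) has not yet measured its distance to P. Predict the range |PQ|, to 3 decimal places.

eq1: (x − 25.054)² + (y + 28.025)² = 39.4506326200²
eq2: (x + 5.694)² + (y + 15.736)² = 38.5614902965²
eq3: (x + 2.018)² + (y − 44.743)² = 41.0699872337²
eq1−eq3, eq1−eq2 (x²,y² cancel):
  -54.144·x + 145.536·y = 462.513395
  -61.496·x + 24.578·y = -1063.696329
det = -54.144·24.578 − 145.536·-61.496 = 7619.130624
x = (462.513395·24.578 − 145.536·-1063.696329) / 7619.130624 = 21.810069
y = (-54.144·-1063.696329 − 462.513395·-61.496) / 7619.130624 = 11.292036
|P − Q| = √((21.810069 − -22.506)² + (11.292036 − 39.870)²) = 52.731527

52.732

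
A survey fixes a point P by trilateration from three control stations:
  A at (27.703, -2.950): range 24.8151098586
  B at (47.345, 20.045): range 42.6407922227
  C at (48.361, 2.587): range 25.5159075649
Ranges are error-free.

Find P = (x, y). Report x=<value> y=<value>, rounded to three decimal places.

eq1: (x − 27.703)² + (y + 2.950)² = 24.8151098586²
eq2: (x − 47.345)² + (y − 20.045)² = 42.6407922227²
eq3: (x − 48.361)² + (y − 2.587)² = 25.5159075649²
eq1−eq3, eq1−eq2 (x²,y² cancel):
  41.316·x + 11.074·y = 1534.048319
  39.284·x + 45.990·y = 664.744857
det = 41.316·45.990 − 11.074·39.284 = 1465.091824
x = (1534.048319·45.990 − 11.074·664.744857) / 1465.091824 = 43.130060
y = (41.316·664.744857 − 1534.048319·39.284) / 1465.091824 = -22.386962

x=43.130 y=-22.387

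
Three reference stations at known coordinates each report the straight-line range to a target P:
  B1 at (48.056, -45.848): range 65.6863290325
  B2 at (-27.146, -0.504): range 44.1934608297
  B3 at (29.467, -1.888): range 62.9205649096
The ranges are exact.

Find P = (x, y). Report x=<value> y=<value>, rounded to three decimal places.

eq1: (x − 48.056)² + (y + 45.848)² = 65.6863290325²
eq2: (x + 27.146)² + (y + 0.504)² = 44.1934608297²
eq3: (x − 29.467)² + (y + 1.888)² = 62.9205649096²
eq2−eq3, eq2−eq1 (x²,y² cancel):
  113.226·x − 2.768·y = -1871.226207
  150.404·x − 90.688·y = 1312.627066
det = 113.226·-90.688 − -2.768·150.404 = -9851.921216
x = (-1871.226207·-90.688 − -2.768·1312.627066) / -9851.921216 = -17.593636
y = (113.226·1312.627066 − -1871.226207·150.404) / -9851.921216 = -43.652746

x=-17.594 y=-43.653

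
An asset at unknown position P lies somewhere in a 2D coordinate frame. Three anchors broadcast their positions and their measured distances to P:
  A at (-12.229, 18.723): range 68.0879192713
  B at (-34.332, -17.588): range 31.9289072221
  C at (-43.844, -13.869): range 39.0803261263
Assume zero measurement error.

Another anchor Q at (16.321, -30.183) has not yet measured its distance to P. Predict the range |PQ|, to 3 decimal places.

eq1: (x + 12.229)² + (y − 18.723)² = 68.0879192713²
eq2: (x + 34.332)² + (y + 17.588)² = 31.9289072221²
eq3: (x + 43.844)² + (y + 13.869)² = 39.0803261263²
eq1−eq3, eq1−eq2 (x²,y² cancel):
  -63.230·x − 65.184·y = 4723.239188
  -44.206·x − 72.622·y = 4604.434432
det = -63.230·-72.622 − -65.184·-44.206 = 1710.365156
x = (4723.239188·-72.622 − -65.184·4604.434432) / 1710.365156 = -25.068110
y = (-63.230·4604.434432 − 4723.239188·-44.206) / 1710.365156 = -48.143449
|P − Q| = √((-25.068110 − 16.321)² + (-48.143449 − -30.183)²) = 45.118025

45.118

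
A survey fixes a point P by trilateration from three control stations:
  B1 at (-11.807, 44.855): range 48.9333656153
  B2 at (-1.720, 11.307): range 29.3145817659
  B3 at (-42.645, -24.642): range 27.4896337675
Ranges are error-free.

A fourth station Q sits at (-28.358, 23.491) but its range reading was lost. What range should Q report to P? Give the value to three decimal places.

eq1: (x + 11.807)² + (y − 44.855)² = 48.9333656153²
eq2: (x + 1.720)² + (y − 11.307)² = 29.3145817659²
eq3: (x + 42.645)² + (y + 24.642)² = 27.4896337675²
eq2−eq1, eq2−eq3 (x²,y² cancel):
  -20.174·x + 67.096·y = 485.440059
  -81.850·x − 71.898·y = 2398.682279
det = -20.174·-71.898 − 67.096·-81.850 = 6942.277852
x = (485.440059·-71.898 − 67.096·2398.682279) / 6942.277852 = -28.210360
y = (-20.174·2398.682279 − 485.440059·-81.850) / 6942.277852 = -1.247105
|P − Q| = √((-28.210360 − -28.358)² + (-1.247105 − 23.491)²) = 24.738545

24.739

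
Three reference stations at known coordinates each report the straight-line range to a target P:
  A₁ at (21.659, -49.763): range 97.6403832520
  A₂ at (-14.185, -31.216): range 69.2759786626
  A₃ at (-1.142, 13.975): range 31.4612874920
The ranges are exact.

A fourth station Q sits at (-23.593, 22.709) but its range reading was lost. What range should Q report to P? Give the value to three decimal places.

eq1: (x − 21.659)² + (y + 49.763)² = 97.6403832520²
eq2: (x + 14.185)² + (y + 31.216)² = 69.2759786626²
eq3: (x + 1.142)² + (y − 13.975)² = 31.4612874920²
eq2−eq3, eq2−eq1 (x²,y² cancel):
  26.086·x + 90.382·y = 2830.300517
  71.688·x − 37.094·y = -2964.667653
det = 26.086·-37.094 − 90.382·71.688 = -7446.938900
x = (2830.300517·-37.094 − 90.382·-2964.667653) / -7446.938900 = -21.883545
y = (26.086·-2964.667653 − 2830.300517·71.688) / -7446.938900 = 37.630885
|P − Q| = √((-21.883545 − -23.593)² + (37.630885 − 22.709)²) = 15.019484

15.019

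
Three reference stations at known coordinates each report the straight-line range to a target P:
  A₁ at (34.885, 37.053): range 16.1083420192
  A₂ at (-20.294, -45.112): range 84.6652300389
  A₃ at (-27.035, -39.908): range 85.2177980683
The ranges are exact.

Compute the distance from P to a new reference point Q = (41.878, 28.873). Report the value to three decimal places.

eq1: (x − 34.885)² + (y − 37.053)² = 16.1083420192²
eq2: (x + 20.294)² + (y + 45.112)² = 84.6652300389²
eq3: (x + 27.035)² + (y + 39.908)² = 85.2177980683²
eq1−eq3, eq1−eq2 (x²,y² cancel):
  -123.840·x − 153.922·y = -7268.942770
  -110.358·x − 164.330·y = -7051.671549
det = -123.840·-164.330 − -153.922·-110.358 = 3364.103124
x = (-7268.942770·-164.330 − -153.922·-7051.671549) / 3364.103124 = 32.430034
y = (-123.840·-7051.671549 − -7268.942770·-110.358) / 3364.103124 = 21.132830
|P − Q| = √((32.430034 − 41.878)² + (21.132830 − 28.873)²) = 12.213693

12.214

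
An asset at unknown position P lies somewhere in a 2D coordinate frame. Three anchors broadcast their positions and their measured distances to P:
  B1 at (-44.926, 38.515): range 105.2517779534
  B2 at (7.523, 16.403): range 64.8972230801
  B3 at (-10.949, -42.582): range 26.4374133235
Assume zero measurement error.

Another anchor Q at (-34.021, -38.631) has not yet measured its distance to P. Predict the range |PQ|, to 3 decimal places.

eq1: (x + 44.926)² + (y − 38.515)² = 105.2517779534²
eq2: (x − 7.523)² + (y − 16.403)² = 64.8972230801²
eq3: (x + 10.949)² + (y + 42.582)² = 26.4374133235²
eq3−eq2, eq3−eq1 (x²,y² cancel):
  36.944·x + 117.970·y = -5120.166127
  -67.954·x + 162.194·y = -8810.356563
det = 36.944·162.194 − 117.970·-67.954 = 14008.628516
x = (-5120.166127·162.194 − 117.970·-8810.356563) / 14008.628516 = 14.912062
y = (36.944·-8810.356563 − -5120.166127·-67.954) / 14008.628516 = -48.072199
|P − Q| = √((14.912062 − -34.021)² + (-48.072199 − -38.631)²) = 49.835538

49.836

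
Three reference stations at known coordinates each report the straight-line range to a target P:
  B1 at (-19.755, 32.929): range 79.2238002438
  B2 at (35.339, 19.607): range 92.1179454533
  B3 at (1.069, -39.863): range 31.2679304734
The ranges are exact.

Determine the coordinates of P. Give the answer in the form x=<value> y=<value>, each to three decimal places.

eq1: (x + 19.755)² + (y − 32.929)² = 79.2238002438²
eq2: (x − 35.339)² + (y − 19.607)² = 92.1179454533²
eq3: (x − 1.069)² + (y + 39.863)² = 31.2679304734²
eq2−eq3, eq2−eq1 (x²,y² cancel):
  -68.540·x − 118.940·y = 7464.954558
  -110.188·x + 26.644·y = 2050.605045
det = -68.540·26.644 − -118.940·-110.188 = -14931.940480
x = (7464.954558·26.644 − -118.940·2050.605045) / -14931.940480 = -29.654231
y = (-68.540·2050.605045 − 7464.954558·-110.188) / -14931.940480 = -45.673899

x=-29.654 y=-45.674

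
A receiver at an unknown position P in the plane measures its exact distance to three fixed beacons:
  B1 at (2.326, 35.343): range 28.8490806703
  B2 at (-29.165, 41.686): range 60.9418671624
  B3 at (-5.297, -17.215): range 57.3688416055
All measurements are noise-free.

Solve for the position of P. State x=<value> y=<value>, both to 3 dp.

eq1: (x − 2.326)² + (y − 35.343)² = 28.8490806703²
eq2: (x + 29.165)² + (y − 41.686)² = 60.9418671624²
eq3: (x + 5.297)² + (y + 17.215)² = 57.3688416055²
eq1−eq2, eq1−eq3 (x²,y² cancel):
  -62.982·x + 12.686·y = -1547.859822
  -15.246·x − 105.116·y = -3389.038023
det = -62.982·-105.116 − 12.686·-15.246 = 6813.826668
x = (-1547.859822·-105.116 − 12.686·-3389.038023) / 6813.826668 = 30.188348
y = (-62.982·-3389.038023 − -1547.859822·-15.246) / 6813.826668 = 27.862423

x=30.188 y=27.862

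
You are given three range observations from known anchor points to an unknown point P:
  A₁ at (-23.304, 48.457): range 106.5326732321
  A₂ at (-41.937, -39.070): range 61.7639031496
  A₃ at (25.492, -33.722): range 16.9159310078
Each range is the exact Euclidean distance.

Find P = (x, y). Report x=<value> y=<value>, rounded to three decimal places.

eq1: (x + 23.304)² + (y − 48.457)² = 106.5326732321²
eq2: (x + 41.937)² + (y + 39.070)² = 61.7639031496²
eq3: (x − 25.492)² + (y + 33.722)² = 16.9159310078²
eq1−eq3, eq1−eq2 (x²,y² cancel):
  97.592·x − 164.358·y = 9958.919827
  -37.266·x − 175.054·y = 7928.450338
det = 97.592·-175.054 − -164.358·-37.266 = -23208.835196
x = (9958.919827·-175.054 − -164.358·7928.450338) / -23208.835196 = 18.968833
y = (97.592·7928.450338 − 9958.919827·-37.266) / -23208.835196 = -49.329595

x=18.969 y=-49.330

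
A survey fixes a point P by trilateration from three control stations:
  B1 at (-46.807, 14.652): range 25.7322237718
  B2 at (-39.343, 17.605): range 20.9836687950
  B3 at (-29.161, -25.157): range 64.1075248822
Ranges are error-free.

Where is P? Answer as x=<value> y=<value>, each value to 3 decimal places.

eq1: (x + 46.807)² + (y − 14.652)² = 25.7322237718²
eq2: (x + 39.343)² + (y − 17.605)² = 20.9836687950²
eq3: (x + 29.161)² + (y + 25.157)² = 64.1075248822²
eq2−eq1, eq2−eq3 (x²,y² cancel):
  -14.928·x − 5.906·y = 325.935695
  20.364·x − 85.524·y = -4044.029494
det = -14.928·-85.524 − -5.906·20.364 = 1396.972056
x = (325.935695·-85.524 − -5.906·-4044.029494) / 1396.972056 = -37.051108
y = (-14.928·-4044.029494 − 325.935695·20.364) / 1396.972056 = 38.463130

x=-37.051 y=38.463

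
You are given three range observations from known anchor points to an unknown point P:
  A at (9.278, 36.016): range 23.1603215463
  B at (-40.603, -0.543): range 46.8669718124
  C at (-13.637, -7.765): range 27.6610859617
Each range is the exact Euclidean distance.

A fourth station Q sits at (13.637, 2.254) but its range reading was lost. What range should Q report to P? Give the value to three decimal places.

eq1: (x − 9.278)² + (y − 36.016)² = 23.1603215463²
eq2: (x + 40.603)² + (y + 0.543)² = 46.8669718124²
eq3: (x + 13.637)² + (y + 7.765)² = 27.6610859617²
eq3−eq2, eq3−eq1 (x²,y² cancel):
  -53.932·x + 14.444·y = -28.741906
  45.830·x + 87.562·y = 1365.705728
det = -53.932·87.562 − 14.444·45.830 = -5384.362304
x = (-28.741906·87.562 − 14.444·1365.705728) / -5384.362304 = 4.131028
y = (-53.932·1365.705728 − -28.741906·45.830) / -5384.362304 = 13.434831
|P − Q| = √((4.131028 − 13.637)² + (13.434831 − 2.254)²) = 14.675643

14.676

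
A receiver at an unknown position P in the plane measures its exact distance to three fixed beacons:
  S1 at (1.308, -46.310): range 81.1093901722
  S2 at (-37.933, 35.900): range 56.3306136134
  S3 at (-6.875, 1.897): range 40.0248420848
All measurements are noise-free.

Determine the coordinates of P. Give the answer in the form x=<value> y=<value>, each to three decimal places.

eq1: (x − 1.308)² + (y + 46.310)² = 81.1093901722²
eq2: (x + 37.933)² + (y − 35.900)² = 56.3306136134²
eq3: (x + 6.875)² + (y − 1.897)² = 40.0248420848²
eq2−eq1, eq2−eq3 (x²,y² cancel):
  78.482·x − 164.420·y = -3986.990669
  62.116·x − 68.006·y = -1105.708209
det = 78.482·-68.006 − -164.420·62.116 = 4875.865828
x = (-3986.990669·-68.006 − -164.420·-1105.708209) / 4875.865828 = 18.322642
y = (78.482·-1105.708209 − -3986.990669·62.116) / 4875.865828 = 32.994698

x=18.323 y=32.995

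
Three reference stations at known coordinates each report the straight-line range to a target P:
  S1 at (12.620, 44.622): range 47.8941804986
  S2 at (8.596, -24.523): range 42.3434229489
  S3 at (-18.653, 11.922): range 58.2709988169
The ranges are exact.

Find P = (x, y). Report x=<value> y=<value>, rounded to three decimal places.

eq1: (x − 12.620)² + (y − 44.622)² = 47.8941804986²
eq2: (x − 8.596)² + (y + 24.523)² = 42.3434229489²
eq3: (x + 18.653)² + (y − 11.922)² = 58.2709988169²
eq2−eq3, eq2−eq1 (x²,y² cancel):
  -54.498·x + 72.890·y = -1787.744088
  8.048·x + 138.290·y = 974.231480
det = -54.498·138.290 − 72.890·8.048 = -8123.147140
x = (-1787.744088·138.290 − 72.890·974.231480) / -8123.147140 = 39.176794
y = (-54.498·974.231480 − -1787.744088·8.048) / -8123.147140 = 4.764890

x=39.177 y=4.765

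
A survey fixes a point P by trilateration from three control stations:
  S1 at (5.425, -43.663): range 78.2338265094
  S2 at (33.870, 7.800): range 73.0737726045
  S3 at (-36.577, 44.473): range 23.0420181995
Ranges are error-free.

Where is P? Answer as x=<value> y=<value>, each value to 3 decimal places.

x=-37.914 y=21.470

eq1: (x − 5.425)² + (y + 43.663)² = 78.2338265094²
eq2: (x − 33.870)² + (y − 7.800)² = 73.0737726045²
eq3: (x + 36.577)² + (y − 44.473)² = 23.0420181995²
eq1−eq2, eq1−eq3 (x²,y² cancel):
  56.890·x + 102.926·y = 52.884074
  -84.004·x + 176.272·y = 6969.433472
det = 56.890·176.272 − 102.926·-84.004 = 18674.309784
x = (52.884074·176.272 − 102.926·6969.433472) / 18674.309784 = -37.913794
y = (56.890·6969.433472 − 52.884074·-84.004) / 18674.309784 = 21.469792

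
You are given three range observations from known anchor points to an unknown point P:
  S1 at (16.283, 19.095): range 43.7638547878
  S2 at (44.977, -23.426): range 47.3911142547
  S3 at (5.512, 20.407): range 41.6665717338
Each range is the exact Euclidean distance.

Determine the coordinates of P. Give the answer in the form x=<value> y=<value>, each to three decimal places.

eq1: (x − 16.283)² + (y − 19.095)² = 43.7638547878²
eq2: (x − 44.977)² + (y + 23.426)² = 47.3911142547²
eq3: (x − 5.512)² + (y − 20.407)² = 41.6665717338²
eq1−eq3, eq1−eq2 (x²,y² cancel):
  -21.542·x + 2.624·y = -3.755535
  57.388·x − 85.042·y = 1611.310167
det = -21.542·-85.042 − 2.624·57.388 = 1681.388652
x = (-3.755535·-85.042 − 2.624·1611.310167) / 1681.388652 = -2.324685
y = (-21.542·1611.310167 − -3.755535·57.388) / 1681.388652 = -20.515971

x=-2.325 y=-20.516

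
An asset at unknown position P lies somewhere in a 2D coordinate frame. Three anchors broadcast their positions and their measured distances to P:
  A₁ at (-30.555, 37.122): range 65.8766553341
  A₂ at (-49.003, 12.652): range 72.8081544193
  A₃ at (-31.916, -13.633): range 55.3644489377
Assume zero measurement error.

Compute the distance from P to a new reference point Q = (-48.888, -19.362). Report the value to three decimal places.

73.183

eq1: (x + 30.555)² + (y − 37.122)² = 65.8766553341²
eq2: (x + 49.003)² + (y − 12.652)² = 72.8081544193²
eq3: (x + 31.916)² + (y + 13.633)² = 55.3644489377²
eq1−eq2, eq1−eq3 (x²,y² cancel):
  -36.896·x − 48.940·y = -711.577428
  -2.722·x − 101.510·y = 167.350348
det = -36.896·-101.510 − -48.940·-2.722 = 3612.098280
x = (-711.577428·-101.510 − -48.940·167.350348) / 3612.098280 = 22.264718
y = (-36.896·167.350348 − -711.577428·-2.722) / 3612.098280 = -2.245640
|P − Q| = √((22.264718 − -48.888)² + (-2.245640 − -19.362)²) = 73.182505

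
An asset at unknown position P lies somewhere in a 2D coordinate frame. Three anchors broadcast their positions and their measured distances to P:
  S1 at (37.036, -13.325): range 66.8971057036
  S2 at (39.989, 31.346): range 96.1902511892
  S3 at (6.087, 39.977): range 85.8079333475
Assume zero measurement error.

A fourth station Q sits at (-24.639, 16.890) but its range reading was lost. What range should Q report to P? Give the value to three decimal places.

57.210

eq1: (x − 37.036)² + (y + 13.325)² = 66.8971057036²
eq2: (x − 39.989)² + (y − 31.346)² = 96.1902511892²
eq3: (x − 6.087)² + (y − 39.977)² = 85.8079333475²
eq3−eq2, eq3−eq1 (x²,y² cancel):
  67.804·x − 17.262·y = -943.083259
  61.898·x − 106.604·y = 2801.787497
det = 67.804·-106.604 − -17.262·61.898 = -6159.694340
x = (-943.083259·-106.604 − -17.262·2801.787497) / -6159.694340 = -24.173424
y = (67.804·2801.787497 − -943.083259·61.898) / -6159.694340 = -40.318132
|P − Q| = √((-24.173424 − -24.639)² + (-40.318132 − 16.890)²) = 57.210026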